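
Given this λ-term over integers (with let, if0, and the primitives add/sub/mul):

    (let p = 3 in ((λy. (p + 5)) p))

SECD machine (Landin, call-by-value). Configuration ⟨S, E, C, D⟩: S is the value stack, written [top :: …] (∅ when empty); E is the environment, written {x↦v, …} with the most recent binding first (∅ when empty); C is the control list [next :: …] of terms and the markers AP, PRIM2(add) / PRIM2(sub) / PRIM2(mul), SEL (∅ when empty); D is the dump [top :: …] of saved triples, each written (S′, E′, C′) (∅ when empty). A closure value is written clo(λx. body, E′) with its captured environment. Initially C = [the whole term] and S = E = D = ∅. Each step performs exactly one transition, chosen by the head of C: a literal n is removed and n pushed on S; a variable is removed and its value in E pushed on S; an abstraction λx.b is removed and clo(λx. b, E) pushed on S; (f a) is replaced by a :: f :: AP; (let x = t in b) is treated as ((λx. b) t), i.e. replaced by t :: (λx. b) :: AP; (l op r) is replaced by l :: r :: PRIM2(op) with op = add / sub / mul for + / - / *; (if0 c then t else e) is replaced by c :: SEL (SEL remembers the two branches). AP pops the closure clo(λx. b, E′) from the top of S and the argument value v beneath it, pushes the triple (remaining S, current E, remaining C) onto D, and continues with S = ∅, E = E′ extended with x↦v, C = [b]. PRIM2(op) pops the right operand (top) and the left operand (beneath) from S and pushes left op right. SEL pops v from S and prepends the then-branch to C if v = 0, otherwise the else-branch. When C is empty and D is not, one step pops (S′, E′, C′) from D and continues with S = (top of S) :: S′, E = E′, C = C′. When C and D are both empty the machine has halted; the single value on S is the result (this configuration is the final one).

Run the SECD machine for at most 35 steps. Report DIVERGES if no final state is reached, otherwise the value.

0. ⟨S=∅; E=∅; C=[(let p = 3 in ((λy. (p + 5)) p))]; D=∅⟩
1. ⟨S=∅; E=∅; C=[3 :: (λp. ((λy. (p + 5)) p)) :: AP]; D=∅⟩
2. ⟨S=[3]; E=∅; C=[(λp. ((λy. (p + 5)) p)) :: AP]; D=∅⟩
3. ⟨S=[clo(λp. ((λy. (p + 5)) p), ∅) :: 3]; E=∅; C=[AP]; D=∅⟩
4. ⟨S=∅; E={p↦3}; C=[((λy. (p + 5)) p)]; D=[(∅, ∅, ∅)]⟩
5. ⟨S=∅; E={p↦3}; C=[p :: (λy. (p + 5)) :: AP]; D=[(∅, ∅, ∅)]⟩
6. ⟨S=[3]; E={p↦3}; C=[(λy. (p + 5)) :: AP]; D=[(∅, ∅, ∅)]⟩
7. ⟨S=[clo(λy. (p + 5), {p↦3}) :: 3]; E={p↦3}; C=[AP]; D=[(∅, ∅, ∅)]⟩
8. ⟨S=∅; E={y↦3, p↦3}; C=[(p + 5)]; D=[(∅, {p↦3}, ∅) :: (∅, ∅, ∅)]⟩
9. ⟨S=∅; E={y↦3, p↦3}; C=[p :: 5 :: PRIM2(add)]; D=[(∅, {p↦3}, ∅) :: (∅, ∅, ∅)]⟩
10. ⟨S=[3]; E={y↦3, p↦3}; C=[5 :: PRIM2(add)]; D=[(∅, {p↦3}, ∅) :: (∅, ∅, ∅)]⟩
11. ⟨S=[5 :: 3]; E={y↦3, p↦3}; C=[PRIM2(add)]; D=[(∅, {p↦3}, ∅) :: (∅, ∅, ∅)]⟩
12. ⟨S=[8]; E={y↦3, p↦3}; C=∅; D=[(∅, {p↦3}, ∅) :: (∅, ∅, ∅)]⟩
13. ⟨S=[8]; E={p↦3}; C=∅; D=[(∅, ∅, ∅)]⟩
14. ⟨S=[8]; E=∅; C=∅; D=∅⟩
→ final value 8

Answer: 8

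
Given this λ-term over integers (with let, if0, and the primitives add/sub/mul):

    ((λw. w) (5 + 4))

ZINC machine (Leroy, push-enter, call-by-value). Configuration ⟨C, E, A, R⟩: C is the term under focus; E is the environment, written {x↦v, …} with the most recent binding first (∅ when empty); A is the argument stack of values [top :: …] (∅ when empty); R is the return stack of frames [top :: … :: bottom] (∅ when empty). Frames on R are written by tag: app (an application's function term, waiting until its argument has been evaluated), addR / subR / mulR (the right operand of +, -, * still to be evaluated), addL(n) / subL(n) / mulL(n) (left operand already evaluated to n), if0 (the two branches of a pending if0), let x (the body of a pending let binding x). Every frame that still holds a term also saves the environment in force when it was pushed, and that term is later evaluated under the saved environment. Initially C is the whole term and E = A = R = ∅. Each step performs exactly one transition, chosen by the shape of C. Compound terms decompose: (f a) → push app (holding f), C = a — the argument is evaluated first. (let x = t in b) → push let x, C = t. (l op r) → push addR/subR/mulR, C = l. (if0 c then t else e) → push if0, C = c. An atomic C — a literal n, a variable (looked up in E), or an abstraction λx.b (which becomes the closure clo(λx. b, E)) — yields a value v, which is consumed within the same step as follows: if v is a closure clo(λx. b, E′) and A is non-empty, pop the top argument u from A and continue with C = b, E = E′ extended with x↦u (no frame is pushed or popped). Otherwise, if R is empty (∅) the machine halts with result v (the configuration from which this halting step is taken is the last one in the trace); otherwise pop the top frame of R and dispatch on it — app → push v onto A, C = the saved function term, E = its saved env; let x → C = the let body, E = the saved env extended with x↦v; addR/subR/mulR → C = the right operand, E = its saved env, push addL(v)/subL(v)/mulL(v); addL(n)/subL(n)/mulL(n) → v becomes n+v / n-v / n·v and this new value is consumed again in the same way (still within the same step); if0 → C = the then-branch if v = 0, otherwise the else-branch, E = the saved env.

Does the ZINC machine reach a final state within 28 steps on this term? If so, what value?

[0] ⟨C=((λw. w) (5 + 4)); E=∅; A=∅; R=∅⟩
[1] ⟨C=(5 + 4); E=∅; A=∅; R=[app]⟩
[2] ⟨C=5; E=∅; A=∅; R=[addR :: app]⟩
[3] ⟨C=4; E=∅; A=∅; R=[addL(5) :: app]⟩
[4] ⟨C=(λw. w); E=∅; A=[9]; R=∅⟩
[5] ⟨C=w; E={w↦9}; A=∅; R=∅⟩
→ final value 9

Answer: 9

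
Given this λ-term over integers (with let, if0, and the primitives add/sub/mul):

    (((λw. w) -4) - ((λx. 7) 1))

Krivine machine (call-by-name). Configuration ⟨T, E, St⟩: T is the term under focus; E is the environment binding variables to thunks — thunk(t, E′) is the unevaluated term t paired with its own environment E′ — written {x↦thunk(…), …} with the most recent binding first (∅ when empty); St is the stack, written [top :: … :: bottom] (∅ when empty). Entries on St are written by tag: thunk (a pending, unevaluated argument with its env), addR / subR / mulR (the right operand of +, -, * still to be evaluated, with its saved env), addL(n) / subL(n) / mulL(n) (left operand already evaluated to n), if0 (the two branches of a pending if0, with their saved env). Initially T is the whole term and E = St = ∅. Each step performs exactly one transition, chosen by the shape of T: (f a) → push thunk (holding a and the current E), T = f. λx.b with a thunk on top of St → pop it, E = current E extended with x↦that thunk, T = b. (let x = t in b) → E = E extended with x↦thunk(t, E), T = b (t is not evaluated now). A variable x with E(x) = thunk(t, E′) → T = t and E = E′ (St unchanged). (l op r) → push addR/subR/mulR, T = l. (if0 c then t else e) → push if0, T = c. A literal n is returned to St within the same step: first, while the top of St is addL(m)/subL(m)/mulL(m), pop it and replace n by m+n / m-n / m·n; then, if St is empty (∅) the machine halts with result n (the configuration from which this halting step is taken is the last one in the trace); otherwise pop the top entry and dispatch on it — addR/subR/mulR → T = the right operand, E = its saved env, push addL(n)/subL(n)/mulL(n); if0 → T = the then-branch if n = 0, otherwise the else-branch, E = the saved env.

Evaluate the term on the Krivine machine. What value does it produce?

Answer: -11

Machine steps:
step 0: <T=(((λw. w) -4) - ((λx. 7) 1)), E=∅, St=∅>
step 1: <T=((λw. w) -4), E=∅, St=[subR]>
step 2: <T=(λw. w), E=∅, St=[thunk :: subR]>
step 3: <T=w, E={w↦thunk(-4, ∅)}, St=[subR]>
step 4: <T=-4, E=∅, St=[subR]>
step 5: <T=((λx. 7) 1), E=∅, St=[subL(-4)]>
step 6: <T=(λx. 7), E=∅, St=[thunk :: subL(-4)]>
step 7: <T=7, E={x↦thunk(1, ∅)}, St=[subL(-4)]>
→ final value -11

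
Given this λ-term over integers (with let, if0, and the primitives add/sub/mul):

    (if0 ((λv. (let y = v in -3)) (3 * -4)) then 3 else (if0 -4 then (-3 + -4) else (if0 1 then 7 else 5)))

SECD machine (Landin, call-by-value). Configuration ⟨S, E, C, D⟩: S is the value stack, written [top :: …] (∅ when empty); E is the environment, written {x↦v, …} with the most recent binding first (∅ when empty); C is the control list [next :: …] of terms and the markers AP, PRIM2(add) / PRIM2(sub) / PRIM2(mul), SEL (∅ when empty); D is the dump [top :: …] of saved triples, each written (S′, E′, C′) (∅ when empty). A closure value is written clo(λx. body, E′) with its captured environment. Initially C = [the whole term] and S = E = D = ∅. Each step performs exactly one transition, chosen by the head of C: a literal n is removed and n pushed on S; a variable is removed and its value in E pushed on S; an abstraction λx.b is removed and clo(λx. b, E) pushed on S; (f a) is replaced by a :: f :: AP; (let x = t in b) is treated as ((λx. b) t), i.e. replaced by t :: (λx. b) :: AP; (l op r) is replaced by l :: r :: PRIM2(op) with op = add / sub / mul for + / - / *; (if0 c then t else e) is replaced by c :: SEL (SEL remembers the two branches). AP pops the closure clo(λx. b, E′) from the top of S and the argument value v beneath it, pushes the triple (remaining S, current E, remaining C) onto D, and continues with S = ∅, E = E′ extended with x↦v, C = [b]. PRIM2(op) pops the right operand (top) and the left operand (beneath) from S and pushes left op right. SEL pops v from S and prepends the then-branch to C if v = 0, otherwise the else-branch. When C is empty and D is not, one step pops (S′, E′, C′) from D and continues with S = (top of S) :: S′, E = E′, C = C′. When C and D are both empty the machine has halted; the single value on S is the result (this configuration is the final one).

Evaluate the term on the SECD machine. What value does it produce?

0. ⟨S=∅; E=∅; C=[(if0 ((λv. (let y = v in -3)) (3 * -4)) then 3 else (if0 -4 then (-3 + -4) else (if0 1 then 7 else 5)))]; D=∅⟩
1. ⟨S=∅; E=∅; C=[((λv. (let y = v in -3)) (3 * -4)) :: SEL]; D=∅⟩
2. ⟨S=∅; E=∅; C=[(3 * -4) :: (λv. (let y = v in -3)) :: AP :: SEL]; D=∅⟩
3. ⟨S=∅; E=∅; C=[3 :: -4 :: PRIM2(mul) :: (λv. (let y = v in -3)) :: AP :: SEL]; D=∅⟩
4. ⟨S=[3]; E=∅; C=[-4 :: PRIM2(mul) :: (λv. (let y = v in -3)) :: AP :: SEL]; D=∅⟩
5. ⟨S=[-4 :: 3]; E=∅; C=[PRIM2(mul) :: (λv. (let y = v in -3)) :: AP :: SEL]; D=∅⟩
6. ⟨S=[-12]; E=∅; C=[(λv. (let y = v in -3)) :: AP :: SEL]; D=∅⟩
7. ⟨S=[clo(λv. (let y = v in -3), ∅) :: -12]; E=∅; C=[AP :: SEL]; D=∅⟩
8. ⟨S=∅; E={v↦-12}; C=[(let y = v in -3)]; D=[(∅, ∅, [SEL])]⟩
9. ⟨S=∅; E={v↦-12}; C=[v :: (λy. -3) :: AP]; D=[(∅, ∅, [SEL])]⟩
10. ⟨S=[-12]; E={v↦-12}; C=[(λy. -3) :: AP]; D=[(∅, ∅, [SEL])]⟩
11. ⟨S=[clo(λy. -3, {v↦-12}) :: -12]; E={v↦-12}; C=[AP]; D=[(∅, ∅, [SEL])]⟩
12. ⟨S=∅; E={y↦-12, v↦-12}; C=[-3]; D=[(∅, {v↦-12}, ∅) :: (∅, ∅, [SEL])]⟩
13. ⟨S=[-3]; E={y↦-12, v↦-12}; C=∅; D=[(∅, {v↦-12}, ∅) :: (∅, ∅, [SEL])]⟩
14. ⟨S=[-3]; E={v↦-12}; C=∅; D=[(∅, ∅, [SEL])]⟩
15. ⟨S=[-3]; E=∅; C=[SEL]; D=∅⟩
16. ⟨S=∅; E=∅; C=[(if0 -4 then (-3 + -4) else (if0 1 then 7 else 5))]; D=∅⟩
17. ⟨S=∅; E=∅; C=[-4 :: SEL]; D=∅⟩
18. ⟨S=[-4]; E=∅; C=[SEL]; D=∅⟩
19. ⟨S=∅; E=∅; C=[(if0 1 then 7 else 5)]; D=∅⟩
20. ⟨S=∅; E=∅; C=[1 :: SEL]; D=∅⟩
21. ⟨S=[1]; E=∅; C=[SEL]; D=∅⟩
22. ⟨S=∅; E=∅; C=[5]; D=∅⟩
23. ⟨S=[5]; E=∅; C=∅; D=∅⟩
→ final value 5

Answer: 5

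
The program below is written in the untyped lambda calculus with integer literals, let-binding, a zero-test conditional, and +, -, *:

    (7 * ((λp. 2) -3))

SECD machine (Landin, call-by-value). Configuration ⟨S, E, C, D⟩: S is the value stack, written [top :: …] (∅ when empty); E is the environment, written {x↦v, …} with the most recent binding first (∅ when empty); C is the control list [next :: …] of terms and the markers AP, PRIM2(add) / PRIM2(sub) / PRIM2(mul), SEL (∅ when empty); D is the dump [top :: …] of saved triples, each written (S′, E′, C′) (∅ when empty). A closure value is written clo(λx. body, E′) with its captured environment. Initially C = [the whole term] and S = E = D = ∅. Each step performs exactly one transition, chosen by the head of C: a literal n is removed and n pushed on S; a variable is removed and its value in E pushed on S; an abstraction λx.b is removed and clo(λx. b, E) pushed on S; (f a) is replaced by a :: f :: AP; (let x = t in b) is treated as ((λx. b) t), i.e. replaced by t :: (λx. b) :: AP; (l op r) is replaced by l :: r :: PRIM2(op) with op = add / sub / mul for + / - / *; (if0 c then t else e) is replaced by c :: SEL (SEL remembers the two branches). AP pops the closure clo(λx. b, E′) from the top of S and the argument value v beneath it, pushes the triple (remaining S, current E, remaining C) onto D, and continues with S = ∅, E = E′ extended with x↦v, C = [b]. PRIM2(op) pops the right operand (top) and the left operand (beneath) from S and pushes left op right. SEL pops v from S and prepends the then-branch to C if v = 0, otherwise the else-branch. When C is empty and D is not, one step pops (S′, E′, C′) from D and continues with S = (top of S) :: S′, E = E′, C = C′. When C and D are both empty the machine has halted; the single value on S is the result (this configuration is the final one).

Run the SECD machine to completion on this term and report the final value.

Answer: 14

Execution trace:
0. <S=∅, E=∅, C=[(7 * ((λp. 2) -3))], D=∅>
1. <S=∅, E=∅, C=[7 :: ((λp. 2) -3) :: PRIM2(mul)], D=∅>
2. <S=[7], E=∅, C=[((λp. 2) -3) :: PRIM2(mul)], D=∅>
3. <S=[7], E=∅, C=[-3 :: (λp. 2) :: AP :: PRIM2(mul)], D=∅>
4. <S=[-3 :: 7], E=∅, C=[(λp. 2) :: AP :: PRIM2(mul)], D=∅>
5. <S=[clo(λp. 2, ∅) :: -3 :: 7], E=∅, C=[AP :: PRIM2(mul)], D=∅>
6. <S=∅, E={p↦-3}, C=[2], D=[([7], ∅, [PRIM2(mul)])]>
7. <S=[2], E={p↦-3}, C=∅, D=[([7], ∅, [PRIM2(mul)])]>
8. <S=[2 :: 7], E=∅, C=[PRIM2(mul)], D=∅>
9. <S=[14], E=∅, C=∅, D=∅>
→ final value 14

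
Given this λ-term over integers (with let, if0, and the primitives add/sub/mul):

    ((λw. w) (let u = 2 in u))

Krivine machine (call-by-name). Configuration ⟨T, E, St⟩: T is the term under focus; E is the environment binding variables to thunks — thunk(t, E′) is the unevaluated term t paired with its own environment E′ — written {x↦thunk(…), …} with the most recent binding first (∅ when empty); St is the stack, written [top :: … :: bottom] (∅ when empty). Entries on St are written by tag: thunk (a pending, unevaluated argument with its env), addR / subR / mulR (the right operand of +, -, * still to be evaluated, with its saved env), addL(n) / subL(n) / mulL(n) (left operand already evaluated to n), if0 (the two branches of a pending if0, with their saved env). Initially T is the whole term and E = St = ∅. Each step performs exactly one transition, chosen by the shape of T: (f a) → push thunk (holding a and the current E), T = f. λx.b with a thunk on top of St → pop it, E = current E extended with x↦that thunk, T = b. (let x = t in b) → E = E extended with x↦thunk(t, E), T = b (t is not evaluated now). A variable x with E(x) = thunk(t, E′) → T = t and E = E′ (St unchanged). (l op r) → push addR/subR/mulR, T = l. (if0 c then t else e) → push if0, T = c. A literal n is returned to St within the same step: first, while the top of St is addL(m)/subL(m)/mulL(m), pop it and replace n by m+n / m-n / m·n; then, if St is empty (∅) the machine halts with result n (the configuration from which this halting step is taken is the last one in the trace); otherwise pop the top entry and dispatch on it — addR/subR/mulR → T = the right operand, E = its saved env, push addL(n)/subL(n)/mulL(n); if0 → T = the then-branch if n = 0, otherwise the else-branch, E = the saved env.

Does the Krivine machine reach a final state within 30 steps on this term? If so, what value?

Answer: 2

Derivation:
t=0: ⟨T=((λw. w) (let u = 2 in u)); E=∅; St=∅⟩
t=1: ⟨T=(λw. w); E=∅; St=[thunk]⟩
t=2: ⟨T=w; E={w↦thunk((let u = 2 in u), ∅)}; St=∅⟩
t=3: ⟨T=(let u = 2 in u); E=∅; St=∅⟩
t=4: ⟨T=u; E={u↦thunk(2, ∅)}; St=∅⟩
t=5: ⟨T=2; E=∅; St=∅⟩
→ final value 2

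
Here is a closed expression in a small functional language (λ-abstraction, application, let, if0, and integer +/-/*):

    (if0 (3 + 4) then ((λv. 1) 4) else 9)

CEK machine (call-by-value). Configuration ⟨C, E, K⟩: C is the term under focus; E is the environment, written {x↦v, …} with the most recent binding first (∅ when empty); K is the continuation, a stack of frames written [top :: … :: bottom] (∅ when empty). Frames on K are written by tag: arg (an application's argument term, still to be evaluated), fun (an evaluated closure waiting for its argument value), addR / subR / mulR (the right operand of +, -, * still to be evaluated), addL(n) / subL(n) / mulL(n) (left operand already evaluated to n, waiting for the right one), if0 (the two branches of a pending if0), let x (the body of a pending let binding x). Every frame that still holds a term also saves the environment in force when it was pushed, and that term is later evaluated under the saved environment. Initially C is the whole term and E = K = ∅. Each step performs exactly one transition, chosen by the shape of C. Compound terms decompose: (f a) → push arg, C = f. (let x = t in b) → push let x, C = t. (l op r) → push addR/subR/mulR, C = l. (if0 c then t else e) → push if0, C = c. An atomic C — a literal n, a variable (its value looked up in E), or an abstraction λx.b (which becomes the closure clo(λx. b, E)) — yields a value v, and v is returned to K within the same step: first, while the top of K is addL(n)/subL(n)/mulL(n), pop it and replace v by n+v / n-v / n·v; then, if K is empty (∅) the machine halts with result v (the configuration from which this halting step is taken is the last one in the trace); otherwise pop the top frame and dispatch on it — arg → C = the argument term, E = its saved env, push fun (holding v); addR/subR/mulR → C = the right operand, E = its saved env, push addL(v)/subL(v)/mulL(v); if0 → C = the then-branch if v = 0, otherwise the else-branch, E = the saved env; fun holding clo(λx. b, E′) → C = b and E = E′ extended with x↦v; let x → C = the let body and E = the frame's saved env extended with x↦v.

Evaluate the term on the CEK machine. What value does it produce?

step 0: ⟨C=(if0 (3 + 4) then ((λv. 1) 4) else 9); E=∅; K=∅⟩
step 1: ⟨C=(3 + 4); E=∅; K=[if0]⟩
step 2: ⟨C=3; E=∅; K=[addR :: if0]⟩
step 3: ⟨C=4; E=∅; K=[addL(3) :: if0]⟩
step 4: ⟨C=9; E=∅; K=∅⟩
→ final value 9

Answer: 9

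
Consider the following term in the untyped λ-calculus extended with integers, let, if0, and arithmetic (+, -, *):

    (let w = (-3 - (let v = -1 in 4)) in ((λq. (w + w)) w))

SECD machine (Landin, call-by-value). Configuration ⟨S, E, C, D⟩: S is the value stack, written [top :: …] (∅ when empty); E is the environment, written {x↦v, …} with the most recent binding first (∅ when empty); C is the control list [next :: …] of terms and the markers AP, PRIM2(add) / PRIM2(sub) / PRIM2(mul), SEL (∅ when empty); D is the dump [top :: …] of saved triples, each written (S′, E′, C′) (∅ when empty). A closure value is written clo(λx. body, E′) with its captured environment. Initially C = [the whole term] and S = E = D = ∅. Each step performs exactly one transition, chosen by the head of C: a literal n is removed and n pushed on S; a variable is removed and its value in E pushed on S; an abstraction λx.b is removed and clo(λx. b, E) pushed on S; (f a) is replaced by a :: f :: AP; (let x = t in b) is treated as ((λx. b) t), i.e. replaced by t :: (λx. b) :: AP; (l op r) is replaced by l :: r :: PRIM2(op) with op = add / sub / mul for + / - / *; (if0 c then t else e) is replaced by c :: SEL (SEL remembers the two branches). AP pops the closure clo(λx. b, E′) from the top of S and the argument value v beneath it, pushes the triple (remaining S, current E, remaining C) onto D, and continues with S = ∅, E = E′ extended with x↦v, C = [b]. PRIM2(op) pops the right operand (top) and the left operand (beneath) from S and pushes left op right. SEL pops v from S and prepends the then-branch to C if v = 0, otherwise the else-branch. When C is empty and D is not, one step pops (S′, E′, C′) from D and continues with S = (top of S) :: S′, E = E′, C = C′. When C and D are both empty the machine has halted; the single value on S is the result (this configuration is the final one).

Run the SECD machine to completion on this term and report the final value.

[0] [S=∅ | E=∅ | C=[(let w = (-3 - (let v = -1 in 4)) in ((λq. (w + w)) w))] | D=∅]
[1] [S=∅ | E=∅ | C=[(-3 - (let v = -1 in 4)) :: (λw. ((λq. (w + w)) w)) :: AP] | D=∅]
[2] [S=∅ | E=∅ | C=[-3 :: (let v = -1 in 4) :: PRIM2(sub) :: (λw. ((λq. (w + w)) w)) :: AP] | D=∅]
[3] [S=[-3] | E=∅ | C=[(let v = -1 in 4) :: PRIM2(sub) :: (λw. ((λq. (w + w)) w)) :: AP] | D=∅]
[4] [S=[-3] | E=∅ | C=[-1 :: (λv. 4) :: AP :: PRIM2(sub) :: (λw. ((λq. (w + w)) w)) :: AP] | D=∅]
[5] [S=[-1 :: -3] | E=∅ | C=[(λv. 4) :: AP :: PRIM2(sub) :: (λw. ((λq. (w + w)) w)) :: AP] | D=∅]
[6] [S=[clo(λv. 4, ∅) :: -1 :: -3] | E=∅ | C=[AP :: PRIM2(sub) :: (λw. ((λq. (w + w)) w)) :: AP] | D=∅]
[7] [S=∅ | E={v↦-1} | C=[4] | D=[([-3], ∅, [PRIM2(sub) :: (λw. ((λq. (w + w)) w)) :: AP])]]
[8] [S=[4] | E={v↦-1} | C=∅ | D=[([-3], ∅, [PRIM2(sub) :: (λw. ((λq. (w + w)) w)) :: AP])]]
[9] [S=[4 :: -3] | E=∅ | C=[PRIM2(sub) :: (λw. ((λq. (w + w)) w)) :: AP] | D=∅]
[10] [S=[-7] | E=∅ | C=[(λw. ((λq. (w + w)) w)) :: AP] | D=∅]
[11] [S=[clo(λw. ((λq. (w + w)) w), ∅) :: -7] | E=∅ | C=[AP] | D=∅]
[12] [S=∅ | E={w↦-7} | C=[((λq. (w + w)) w)] | D=[(∅, ∅, ∅)]]
[13] [S=∅ | E={w↦-7} | C=[w :: (λq. (w + w)) :: AP] | D=[(∅, ∅, ∅)]]
[14] [S=[-7] | E={w↦-7} | C=[(λq. (w + w)) :: AP] | D=[(∅, ∅, ∅)]]
[15] [S=[clo(λq. (w + w), {w↦-7}) :: -7] | E={w↦-7} | C=[AP] | D=[(∅, ∅, ∅)]]
[16] [S=∅ | E={q↦-7, w↦-7} | C=[(w + w)] | D=[(∅, {w↦-7}, ∅) :: (∅, ∅, ∅)]]
[17] [S=∅ | E={q↦-7, w↦-7} | C=[w :: w :: PRIM2(add)] | D=[(∅, {w↦-7}, ∅) :: (∅, ∅, ∅)]]
[18] [S=[-7] | E={q↦-7, w↦-7} | C=[w :: PRIM2(add)] | D=[(∅, {w↦-7}, ∅) :: (∅, ∅, ∅)]]
[19] [S=[-7 :: -7] | E={q↦-7, w↦-7} | C=[PRIM2(add)] | D=[(∅, {w↦-7}, ∅) :: (∅, ∅, ∅)]]
[20] [S=[-14] | E={q↦-7, w↦-7} | C=∅ | D=[(∅, {w↦-7}, ∅) :: (∅, ∅, ∅)]]
[21] [S=[-14] | E={w↦-7} | C=∅ | D=[(∅, ∅, ∅)]]
[22] [S=[-14] | E=∅ | C=∅ | D=∅]
→ final value -14

Answer: -14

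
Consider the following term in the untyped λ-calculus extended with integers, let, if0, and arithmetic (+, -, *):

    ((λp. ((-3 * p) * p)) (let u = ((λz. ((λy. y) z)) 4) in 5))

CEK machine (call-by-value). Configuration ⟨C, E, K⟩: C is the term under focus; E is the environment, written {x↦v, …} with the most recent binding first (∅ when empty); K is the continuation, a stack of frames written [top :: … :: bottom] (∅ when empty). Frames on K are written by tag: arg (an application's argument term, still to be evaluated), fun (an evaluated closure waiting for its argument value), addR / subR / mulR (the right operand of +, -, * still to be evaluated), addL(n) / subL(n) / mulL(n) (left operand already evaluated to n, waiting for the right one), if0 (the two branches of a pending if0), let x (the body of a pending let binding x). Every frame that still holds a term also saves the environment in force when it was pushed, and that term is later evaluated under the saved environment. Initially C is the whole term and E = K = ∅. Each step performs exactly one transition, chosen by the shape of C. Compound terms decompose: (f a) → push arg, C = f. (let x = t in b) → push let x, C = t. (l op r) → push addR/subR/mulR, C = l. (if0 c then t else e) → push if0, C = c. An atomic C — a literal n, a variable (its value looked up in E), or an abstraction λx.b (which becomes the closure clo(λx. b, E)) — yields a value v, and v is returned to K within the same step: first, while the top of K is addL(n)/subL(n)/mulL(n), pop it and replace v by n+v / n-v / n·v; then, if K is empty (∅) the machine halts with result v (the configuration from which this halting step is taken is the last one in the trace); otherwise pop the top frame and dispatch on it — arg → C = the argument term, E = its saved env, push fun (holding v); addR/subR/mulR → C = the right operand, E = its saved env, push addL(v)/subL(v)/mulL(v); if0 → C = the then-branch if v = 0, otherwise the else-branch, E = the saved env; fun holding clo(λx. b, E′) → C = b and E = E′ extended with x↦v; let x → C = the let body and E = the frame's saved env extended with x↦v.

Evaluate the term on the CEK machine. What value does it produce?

step 0: [C=((λp. ((-3 * p) * p)) (let u = ((λz. ((λy. y) z)) 4) in 5)) | E=∅ | K=∅]
step 1: [C=(λp. ((-3 * p) * p)) | E=∅ | K=[arg]]
step 2: [C=(let u = ((λz. ((λy. y) z)) 4) in 5) | E=∅ | K=[fun]]
step 3: [C=((λz. ((λy. y) z)) 4) | E=∅ | K=[let u :: fun]]
step 4: [C=(λz. ((λy. y) z)) | E=∅ | K=[arg :: let u :: fun]]
step 5: [C=4 | E=∅ | K=[fun :: let u :: fun]]
step 6: [C=((λy. y) z) | E={z↦4} | K=[let u :: fun]]
step 7: [C=(λy. y) | E={z↦4} | K=[arg :: let u :: fun]]
step 8: [C=z | E={z↦4} | K=[fun :: let u :: fun]]
step 9: [C=y | E={y↦4, z↦4} | K=[let u :: fun]]
step 10: [C=5 | E={u↦4} | K=[fun]]
step 11: [C=((-3 * p) * p) | E={p↦5} | K=∅]
step 12: [C=(-3 * p) | E={p↦5} | K=[mulR]]
step 13: [C=-3 | E={p↦5} | K=[mulR :: mulR]]
step 14: [C=p | E={p↦5} | K=[mulL(-3) :: mulR]]
step 15: [C=p | E={p↦5} | K=[mulL(-15)]]
→ final value -75

Answer: -75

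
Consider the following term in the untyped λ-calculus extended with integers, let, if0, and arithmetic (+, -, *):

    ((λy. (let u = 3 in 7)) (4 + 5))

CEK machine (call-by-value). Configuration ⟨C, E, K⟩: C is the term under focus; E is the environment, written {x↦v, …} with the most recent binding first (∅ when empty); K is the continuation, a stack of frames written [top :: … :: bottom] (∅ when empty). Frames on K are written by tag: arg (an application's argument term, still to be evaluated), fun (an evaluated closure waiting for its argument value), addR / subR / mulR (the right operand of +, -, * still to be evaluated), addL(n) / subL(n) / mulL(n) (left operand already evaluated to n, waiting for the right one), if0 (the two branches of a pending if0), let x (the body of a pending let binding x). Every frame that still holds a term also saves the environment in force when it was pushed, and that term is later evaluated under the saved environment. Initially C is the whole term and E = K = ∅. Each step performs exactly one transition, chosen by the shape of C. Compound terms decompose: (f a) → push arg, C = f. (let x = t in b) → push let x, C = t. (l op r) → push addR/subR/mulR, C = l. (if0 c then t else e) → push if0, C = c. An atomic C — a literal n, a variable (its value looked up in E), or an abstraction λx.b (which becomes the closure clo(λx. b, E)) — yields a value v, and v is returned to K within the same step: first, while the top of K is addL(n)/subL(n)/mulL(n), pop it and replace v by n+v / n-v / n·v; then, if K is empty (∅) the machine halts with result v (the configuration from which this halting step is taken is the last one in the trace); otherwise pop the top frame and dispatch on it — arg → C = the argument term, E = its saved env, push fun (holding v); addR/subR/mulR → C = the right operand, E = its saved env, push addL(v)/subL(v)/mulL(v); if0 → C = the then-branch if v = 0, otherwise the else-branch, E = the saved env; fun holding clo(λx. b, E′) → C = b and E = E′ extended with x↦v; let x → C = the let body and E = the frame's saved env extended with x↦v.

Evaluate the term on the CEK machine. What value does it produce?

Answer: 7

Execution trace:
[0] ⟨C=((λy. (let u = 3 in 7)) (4 + 5)); E=∅; K=∅⟩
[1] ⟨C=(λy. (let u = 3 in 7)); E=∅; K=[arg]⟩
[2] ⟨C=(4 + 5); E=∅; K=[fun]⟩
[3] ⟨C=4; E=∅; K=[addR :: fun]⟩
[4] ⟨C=5; E=∅; K=[addL(4) :: fun]⟩
[5] ⟨C=(let u = 3 in 7); E={y↦9}; K=∅⟩
[6] ⟨C=3; E={y↦9}; K=[let u]⟩
[7] ⟨C=7; E={u↦3, y↦9}; K=∅⟩
→ final value 7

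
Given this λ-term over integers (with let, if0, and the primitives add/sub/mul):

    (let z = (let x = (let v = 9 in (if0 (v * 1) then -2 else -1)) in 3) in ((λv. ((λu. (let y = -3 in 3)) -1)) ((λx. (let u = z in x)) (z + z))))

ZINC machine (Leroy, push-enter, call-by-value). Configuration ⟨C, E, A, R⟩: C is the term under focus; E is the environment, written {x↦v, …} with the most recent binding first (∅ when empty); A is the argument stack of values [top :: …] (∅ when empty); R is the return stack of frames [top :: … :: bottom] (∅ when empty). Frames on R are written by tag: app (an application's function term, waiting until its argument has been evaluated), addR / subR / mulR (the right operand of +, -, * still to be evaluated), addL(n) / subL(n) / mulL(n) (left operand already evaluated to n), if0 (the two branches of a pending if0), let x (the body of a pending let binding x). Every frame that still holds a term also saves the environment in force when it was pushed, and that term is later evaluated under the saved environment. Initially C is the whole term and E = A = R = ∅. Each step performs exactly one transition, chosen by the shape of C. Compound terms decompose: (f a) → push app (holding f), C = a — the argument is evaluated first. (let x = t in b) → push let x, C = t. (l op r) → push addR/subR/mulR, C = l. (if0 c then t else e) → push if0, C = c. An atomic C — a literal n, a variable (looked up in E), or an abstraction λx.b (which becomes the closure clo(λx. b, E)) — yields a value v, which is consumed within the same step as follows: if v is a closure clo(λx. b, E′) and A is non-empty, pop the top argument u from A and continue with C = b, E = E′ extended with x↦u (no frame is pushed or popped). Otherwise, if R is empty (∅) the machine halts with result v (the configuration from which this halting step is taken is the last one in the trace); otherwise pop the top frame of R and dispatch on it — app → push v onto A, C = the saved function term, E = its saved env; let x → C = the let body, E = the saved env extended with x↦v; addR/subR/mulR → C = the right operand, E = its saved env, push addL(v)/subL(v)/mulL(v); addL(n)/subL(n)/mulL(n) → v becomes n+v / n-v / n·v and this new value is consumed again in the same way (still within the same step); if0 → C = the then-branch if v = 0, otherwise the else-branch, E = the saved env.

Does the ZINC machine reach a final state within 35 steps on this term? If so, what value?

0. ⟨C=(let z = (let x = (let v = 9 in (if0 (v * 1) then -2 else -1)) in 3) in ((λv. ((λu. (let y = -3 in 3)) -1)) ((λx. (let u = z in x)) (z + z)))); E=∅; A=∅; R=∅⟩
1. ⟨C=(let x = (let v = 9 in (if0 (v * 1) then -2 else -1)) in 3); E=∅; A=∅; R=[let z]⟩
2. ⟨C=(let v = 9 in (if0 (v * 1) then -2 else -1)); E=∅; A=∅; R=[let x :: let z]⟩
3. ⟨C=9; E=∅; A=∅; R=[let v :: let x :: let z]⟩
4. ⟨C=(if0 (v * 1) then -2 else -1); E={v↦9}; A=∅; R=[let x :: let z]⟩
5. ⟨C=(v * 1); E={v↦9}; A=∅; R=[if0 :: let x :: let z]⟩
6. ⟨C=v; E={v↦9}; A=∅; R=[mulR :: if0 :: let x :: let z]⟩
7. ⟨C=1; E={v↦9}; A=∅; R=[mulL(9) :: if0 :: let x :: let z]⟩
8. ⟨C=-1; E={v↦9}; A=∅; R=[let x :: let z]⟩
9. ⟨C=3; E={x↦-1}; A=∅; R=[let z]⟩
10. ⟨C=((λv. ((λu. (let y = -3 in 3)) -1)) ((λx. (let u = z in x)) (z + z))); E={z↦3}; A=∅; R=∅⟩
11. ⟨C=((λx. (let u = z in x)) (z + z)); E={z↦3}; A=∅; R=[app]⟩
12. ⟨C=(z + z); E={z↦3}; A=∅; R=[app :: app]⟩
13. ⟨C=z; E={z↦3}; A=∅; R=[addR :: app :: app]⟩
14. ⟨C=z; E={z↦3}; A=∅; R=[addL(3) :: app :: app]⟩
15. ⟨C=(λx. (let u = z in x)); E={z↦3}; A=[6]; R=[app]⟩
16. ⟨C=(let u = z in x); E={x↦6, z↦3}; A=∅; R=[app]⟩
17. ⟨C=z; E={x↦6, z↦3}; A=∅; R=[let u :: app]⟩
18. ⟨C=x; E={u↦3, x↦6, z↦3}; A=∅; R=[app]⟩
19. ⟨C=(λv. ((λu. (let y = -3 in 3)) -1)); E={z↦3}; A=[6]; R=∅⟩
20. ⟨C=((λu. (let y = -3 in 3)) -1); E={v↦6, z↦3}; A=∅; R=∅⟩
21. ⟨C=-1; E={v↦6, z↦3}; A=∅; R=[app]⟩
22. ⟨C=(λu. (let y = -3 in 3)); E={v↦6, z↦3}; A=[-1]; R=∅⟩
23. ⟨C=(let y = -3 in 3); E={u↦-1, v↦6, z↦3}; A=∅; R=∅⟩
24. ⟨C=-3; E={u↦-1, v↦6, z↦3}; A=∅; R=[let y]⟩
25. ⟨C=3; E={y↦-3, u↦-1, v↦6, z↦3}; A=∅; R=∅⟩
→ final value 3

Answer: 3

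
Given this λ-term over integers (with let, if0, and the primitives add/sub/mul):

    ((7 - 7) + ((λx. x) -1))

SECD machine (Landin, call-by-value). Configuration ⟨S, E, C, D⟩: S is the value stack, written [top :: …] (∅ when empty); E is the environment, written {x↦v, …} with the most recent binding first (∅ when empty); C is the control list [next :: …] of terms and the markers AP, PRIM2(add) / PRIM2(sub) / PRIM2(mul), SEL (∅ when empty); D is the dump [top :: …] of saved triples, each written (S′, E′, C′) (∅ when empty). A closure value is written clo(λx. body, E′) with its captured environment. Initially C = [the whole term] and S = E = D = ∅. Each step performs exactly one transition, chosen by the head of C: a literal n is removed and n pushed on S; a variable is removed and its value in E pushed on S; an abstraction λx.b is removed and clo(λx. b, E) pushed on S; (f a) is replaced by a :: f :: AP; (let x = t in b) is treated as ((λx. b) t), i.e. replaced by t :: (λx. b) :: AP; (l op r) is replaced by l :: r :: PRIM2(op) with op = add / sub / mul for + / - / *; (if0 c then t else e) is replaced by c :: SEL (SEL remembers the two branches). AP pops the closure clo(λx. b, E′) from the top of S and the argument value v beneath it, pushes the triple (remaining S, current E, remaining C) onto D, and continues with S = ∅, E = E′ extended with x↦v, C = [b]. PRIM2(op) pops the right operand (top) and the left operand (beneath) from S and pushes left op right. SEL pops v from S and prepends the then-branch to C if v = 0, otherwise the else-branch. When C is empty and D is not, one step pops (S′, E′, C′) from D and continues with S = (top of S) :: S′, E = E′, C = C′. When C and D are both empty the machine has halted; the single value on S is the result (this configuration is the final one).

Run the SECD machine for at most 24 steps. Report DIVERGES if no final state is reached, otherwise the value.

Answer: -1

Execution trace:
step 0: ⟨S=∅; E=∅; C=[((7 - 7) + ((λx. x) -1))]; D=∅⟩
step 1: ⟨S=∅; E=∅; C=[(7 - 7) :: ((λx. x) -1) :: PRIM2(add)]; D=∅⟩
step 2: ⟨S=∅; E=∅; C=[7 :: 7 :: PRIM2(sub) :: ((λx. x) -1) :: PRIM2(add)]; D=∅⟩
step 3: ⟨S=[7]; E=∅; C=[7 :: PRIM2(sub) :: ((λx. x) -1) :: PRIM2(add)]; D=∅⟩
step 4: ⟨S=[7 :: 7]; E=∅; C=[PRIM2(sub) :: ((λx. x) -1) :: PRIM2(add)]; D=∅⟩
step 5: ⟨S=[0]; E=∅; C=[((λx. x) -1) :: PRIM2(add)]; D=∅⟩
step 6: ⟨S=[0]; E=∅; C=[-1 :: (λx. x) :: AP :: PRIM2(add)]; D=∅⟩
step 7: ⟨S=[-1 :: 0]; E=∅; C=[(λx. x) :: AP :: PRIM2(add)]; D=∅⟩
step 8: ⟨S=[clo(λx. x, ∅) :: -1 :: 0]; E=∅; C=[AP :: PRIM2(add)]; D=∅⟩
step 9: ⟨S=∅; E={x↦-1}; C=[x]; D=[([0], ∅, [PRIM2(add)])]⟩
step 10: ⟨S=[-1]; E={x↦-1}; C=∅; D=[([0], ∅, [PRIM2(add)])]⟩
step 11: ⟨S=[-1 :: 0]; E=∅; C=[PRIM2(add)]; D=∅⟩
step 12: ⟨S=[-1]; E=∅; C=∅; D=∅⟩
→ final value -1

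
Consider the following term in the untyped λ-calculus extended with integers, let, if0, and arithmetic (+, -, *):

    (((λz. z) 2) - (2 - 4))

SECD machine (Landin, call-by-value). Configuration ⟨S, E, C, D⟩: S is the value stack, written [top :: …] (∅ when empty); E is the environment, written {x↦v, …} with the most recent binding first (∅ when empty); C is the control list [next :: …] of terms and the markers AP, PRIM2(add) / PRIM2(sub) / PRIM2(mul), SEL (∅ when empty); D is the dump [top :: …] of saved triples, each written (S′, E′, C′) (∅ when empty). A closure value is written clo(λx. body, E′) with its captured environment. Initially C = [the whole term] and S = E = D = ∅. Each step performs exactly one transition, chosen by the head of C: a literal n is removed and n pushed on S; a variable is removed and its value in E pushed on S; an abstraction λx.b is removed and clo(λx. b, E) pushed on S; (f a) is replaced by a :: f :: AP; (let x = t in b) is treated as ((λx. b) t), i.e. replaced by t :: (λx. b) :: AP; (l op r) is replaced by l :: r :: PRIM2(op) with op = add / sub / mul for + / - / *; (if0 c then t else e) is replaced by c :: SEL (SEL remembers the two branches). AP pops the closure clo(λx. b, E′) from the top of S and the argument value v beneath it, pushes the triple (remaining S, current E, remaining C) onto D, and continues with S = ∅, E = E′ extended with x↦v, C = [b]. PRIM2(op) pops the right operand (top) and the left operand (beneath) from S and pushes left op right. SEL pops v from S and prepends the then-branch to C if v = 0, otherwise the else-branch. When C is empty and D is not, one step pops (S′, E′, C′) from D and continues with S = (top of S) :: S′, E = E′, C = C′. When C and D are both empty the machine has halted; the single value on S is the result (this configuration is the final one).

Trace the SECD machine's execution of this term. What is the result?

step 0: [S=∅ | E=∅ | C=[(((λz. z) 2) - (2 - 4))] | D=∅]
step 1: [S=∅ | E=∅ | C=[((λz. z) 2) :: (2 - 4) :: PRIM2(sub)] | D=∅]
step 2: [S=∅ | E=∅ | C=[2 :: (λz. z) :: AP :: (2 - 4) :: PRIM2(sub)] | D=∅]
step 3: [S=[2] | E=∅ | C=[(λz. z) :: AP :: (2 - 4) :: PRIM2(sub)] | D=∅]
step 4: [S=[clo(λz. z, ∅) :: 2] | E=∅ | C=[AP :: (2 - 4) :: PRIM2(sub)] | D=∅]
step 5: [S=∅ | E={z↦2} | C=[z] | D=[(∅, ∅, [(2 - 4) :: PRIM2(sub)])]]
step 6: [S=[2] | E={z↦2} | C=∅ | D=[(∅, ∅, [(2 - 4) :: PRIM2(sub)])]]
step 7: [S=[2] | E=∅ | C=[(2 - 4) :: PRIM2(sub)] | D=∅]
step 8: [S=[2] | E=∅ | C=[2 :: 4 :: PRIM2(sub) :: PRIM2(sub)] | D=∅]
step 9: [S=[2 :: 2] | E=∅ | C=[4 :: PRIM2(sub) :: PRIM2(sub)] | D=∅]
step 10: [S=[4 :: 2 :: 2] | E=∅ | C=[PRIM2(sub) :: PRIM2(sub)] | D=∅]
step 11: [S=[-2 :: 2] | E=∅ | C=[PRIM2(sub)] | D=∅]
step 12: [S=[4] | E=∅ | C=∅ | D=∅]
→ final value 4

Answer: 4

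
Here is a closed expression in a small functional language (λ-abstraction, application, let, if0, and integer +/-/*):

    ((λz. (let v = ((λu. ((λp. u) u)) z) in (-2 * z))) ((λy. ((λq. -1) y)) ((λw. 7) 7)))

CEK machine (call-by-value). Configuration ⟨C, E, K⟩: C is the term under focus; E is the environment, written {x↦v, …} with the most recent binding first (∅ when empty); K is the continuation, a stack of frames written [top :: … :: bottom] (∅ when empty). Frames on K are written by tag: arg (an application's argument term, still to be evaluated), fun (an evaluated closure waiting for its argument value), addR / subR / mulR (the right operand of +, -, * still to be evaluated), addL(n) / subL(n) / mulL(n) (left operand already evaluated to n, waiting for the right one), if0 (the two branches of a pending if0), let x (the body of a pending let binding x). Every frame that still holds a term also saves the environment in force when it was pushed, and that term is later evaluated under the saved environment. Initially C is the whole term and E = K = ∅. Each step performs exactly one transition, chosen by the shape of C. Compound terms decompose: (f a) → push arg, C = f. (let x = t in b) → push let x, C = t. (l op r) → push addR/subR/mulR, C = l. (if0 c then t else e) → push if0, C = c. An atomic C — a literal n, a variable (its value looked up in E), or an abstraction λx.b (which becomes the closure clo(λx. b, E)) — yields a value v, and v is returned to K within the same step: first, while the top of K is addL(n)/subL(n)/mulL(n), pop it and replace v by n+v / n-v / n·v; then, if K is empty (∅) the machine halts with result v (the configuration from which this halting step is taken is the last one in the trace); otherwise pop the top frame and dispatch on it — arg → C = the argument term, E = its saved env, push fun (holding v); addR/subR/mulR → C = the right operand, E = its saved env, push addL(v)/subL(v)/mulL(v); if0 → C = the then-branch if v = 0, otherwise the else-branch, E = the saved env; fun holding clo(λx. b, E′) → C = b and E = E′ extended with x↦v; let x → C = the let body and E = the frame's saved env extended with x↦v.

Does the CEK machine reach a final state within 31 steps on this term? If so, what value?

Answer: 2

Derivation:
step 0: [C=((λz. (let v = ((λu. ((λp. u) u)) z) in (-2 * z))) ((λy. ((λq. -1) y)) ((λw. 7) 7))) | E=∅ | K=∅]
step 1: [C=(λz. (let v = ((λu. ((λp. u) u)) z) in (-2 * z))) | E=∅ | K=[arg]]
step 2: [C=((λy. ((λq. -1) y)) ((λw. 7) 7)) | E=∅ | K=[fun]]
step 3: [C=(λy. ((λq. -1) y)) | E=∅ | K=[arg :: fun]]
step 4: [C=((λw. 7) 7) | E=∅ | K=[fun :: fun]]
step 5: [C=(λw. 7) | E=∅ | K=[arg :: fun :: fun]]
step 6: [C=7 | E=∅ | K=[fun :: fun :: fun]]
step 7: [C=7 | E={w↦7} | K=[fun :: fun]]
step 8: [C=((λq. -1) y) | E={y↦7} | K=[fun]]
step 9: [C=(λq. -1) | E={y↦7} | K=[arg :: fun]]
step 10: [C=y | E={y↦7} | K=[fun :: fun]]
step 11: [C=-1 | E={q↦7, y↦7} | K=[fun]]
step 12: [C=(let v = ((λu. ((λp. u) u)) z) in (-2 * z)) | E={z↦-1} | K=∅]
step 13: [C=((λu. ((λp. u) u)) z) | E={z↦-1} | K=[let v]]
step 14: [C=(λu. ((λp. u) u)) | E={z↦-1} | K=[arg :: let v]]
step 15: [C=z | E={z↦-1} | K=[fun :: let v]]
step 16: [C=((λp. u) u) | E={u↦-1, z↦-1} | K=[let v]]
step 17: [C=(λp. u) | E={u↦-1, z↦-1} | K=[arg :: let v]]
step 18: [C=u | E={u↦-1, z↦-1} | K=[fun :: let v]]
step 19: [C=u | E={p↦-1, u↦-1, z↦-1} | K=[let v]]
step 20: [C=(-2 * z) | E={v↦-1, z↦-1} | K=∅]
step 21: [C=-2 | E={v↦-1, z↦-1} | K=[mulR]]
step 22: [C=z | E={v↦-1, z↦-1} | K=[mulL(-2)]]
→ final value 2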